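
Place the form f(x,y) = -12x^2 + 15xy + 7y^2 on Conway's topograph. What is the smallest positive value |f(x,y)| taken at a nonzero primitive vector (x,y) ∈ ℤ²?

river: ρ → (7,13,-14)
river: ρ → (-14,15,6)
river: ρ → (6,21,-5)
river: ρ → (-5,19,10)
river: ρ → (10,21,-3)
river: ρ → (-3,21,10)
river: ρ → (10,19,-5)
river: ρ → (-5,21,6)
river: ρ → (6,15,-14)
river: ρ → (-14,13,7)
river: ρ → (7,15,-12)
river: ρ → (-12,9,10)
river: ρ → (10,11,-11)
river: ρ → (-11,11,10)
river: ρ → (10,9,-12)
river: ρ → (-12,15,7)
closes: descent 0, river 16
min |a| on river = 3

3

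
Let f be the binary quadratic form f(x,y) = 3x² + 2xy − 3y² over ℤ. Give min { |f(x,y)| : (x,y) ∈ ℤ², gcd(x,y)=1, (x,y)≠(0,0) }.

river: ρ → (-3,4,2)
river: ρ → (2,4,-3)
river: ρ → (-3,2,3)
river: ρ → (3,4,-2)
river: ρ → (-2,4,3)
river: ρ → (3,2,-3)
closes: descent 0, river 6
min |a| on river = 2

2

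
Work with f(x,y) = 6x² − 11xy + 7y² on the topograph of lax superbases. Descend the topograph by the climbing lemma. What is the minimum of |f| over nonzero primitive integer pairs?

translate: b→1 (≡-11 mod 12), so (6,-11,7)→(6,1,2)
flip: (6,1,2)→(2,-1,6)
reduced (well bottom): (2,-1,6) with a≤c, −a<b≤a
well minimum = a = 2

2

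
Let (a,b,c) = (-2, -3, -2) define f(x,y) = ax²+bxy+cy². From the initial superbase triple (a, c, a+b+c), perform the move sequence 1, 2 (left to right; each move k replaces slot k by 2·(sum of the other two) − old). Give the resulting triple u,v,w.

start (-2,-2,-7) = (f(1,0),f(0,1),f(1,1))
replace slot 1: 2·((-2)+(-7)) − (-2) = -16 → (-16,-2,-7)
replace slot 2: 2·((-16)+(-7)) − (-2) = -44 → (-16,-44,-7)

-16,-44,-7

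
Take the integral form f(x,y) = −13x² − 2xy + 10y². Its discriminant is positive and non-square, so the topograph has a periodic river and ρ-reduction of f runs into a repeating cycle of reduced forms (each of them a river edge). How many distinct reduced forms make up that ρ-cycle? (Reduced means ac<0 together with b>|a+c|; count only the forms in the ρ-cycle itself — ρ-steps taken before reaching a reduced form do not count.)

D = 524, ⌊√D⌋ = 22
descent: ρ → (10,22,-1)  [lands on river]
river: ρ → (-1,22,10)
river: ρ → (10,18,-5)
river: ρ → (-5,22,2)
river: ρ → (2,22,-5)
river: ρ → (-5,18,10)
ρ-cycle length = 6 (tail of 1 descent step not counted)

6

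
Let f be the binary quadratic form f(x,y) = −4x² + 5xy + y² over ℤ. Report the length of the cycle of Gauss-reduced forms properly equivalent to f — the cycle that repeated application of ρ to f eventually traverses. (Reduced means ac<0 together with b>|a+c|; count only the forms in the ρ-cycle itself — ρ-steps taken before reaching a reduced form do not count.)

D = 41, ⌊√D⌋ = 6
river: ρ → (1,5,-4)
river: ρ → (-4,3,2)
river: ρ → (2,5,-2)
river: ρ → (-2,3,4)
river: ρ → (4,5,-1)
river: ρ → (-1,5,4)
river: ρ → (4,3,-2)
river: ρ → (-2,5,2)
river: ρ → (2,3,-4)
river: ρ → (-4,5,1)
ρ-cycle length = 10 (tail of 0 descent steps not counted)

10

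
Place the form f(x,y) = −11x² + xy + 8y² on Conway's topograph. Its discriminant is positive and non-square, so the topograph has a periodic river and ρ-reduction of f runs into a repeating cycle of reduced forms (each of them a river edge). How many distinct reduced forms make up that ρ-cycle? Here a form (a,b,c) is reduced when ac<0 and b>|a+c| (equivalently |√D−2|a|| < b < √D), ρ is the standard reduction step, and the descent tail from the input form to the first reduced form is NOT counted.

D = 353, ⌊√D⌋ = 18
descent: ρ → (8,15,-4)  [lands on river]
river: ρ → (-4,17,4)
river: ρ → (4,15,-8)
river: ρ → (-8,17,2)
river: ρ → (2,15,-16)
river: ρ → (-16,17,1)
river: ρ → (1,17,-16)
river: ρ → (-16,15,2)
river: ρ → (2,17,-8)
river: ρ → (-8,15,4)
river: ρ → (4,17,-4)
river: ρ → (-4,15,8)
river: ρ → (8,17,-2)
river: ρ → (-2,15,16)
river: ρ → (16,17,-1)
river: ρ → (-1,17,16)
river: ρ → (16,15,-2)
river: ρ → (-2,17,8)
ρ-cycle length = 18 (tail of 1 descent step not counted)

18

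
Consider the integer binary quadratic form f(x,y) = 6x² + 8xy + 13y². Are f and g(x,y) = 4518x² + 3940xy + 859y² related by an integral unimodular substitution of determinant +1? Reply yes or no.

D₁ = -248, D₂ = -248
f: translate: b→-4 (≡8 mod 12), so (6,8,13)→(6,-4,11)
f: reduced (well bottom): (6,-4,11) with a≤c, −a<b≤a
g: flip: (4518,3940,859)→(859,-3940,4518)
g: translate: b→-504 (≡-3940 mod 1718), so (859,-3940,4518)→(859,-504,74)
g: flip: (859,-504,74)→(74,504,859)
g: translate: b→60 (≡504 mod 148), so (74,504,859)→(74,60,13)
g: flip: (74,60,13)→(13,-60,74)
g: translate: b→-8 (≡-60 mod 26), so (13,-60,74)→(13,-8,6)
g: flip: (13,-8,6)→(6,8,13)
g: translate: b→-4 (≡8 mod 12), so (6,8,13)→(6,-4,11)
g: reduced (well bottom): (6,-4,11) with a≤c, −a<b≤a
reduced forms (6, -4, 11) vs (6, -4, 11) ⇒ equivalent

yes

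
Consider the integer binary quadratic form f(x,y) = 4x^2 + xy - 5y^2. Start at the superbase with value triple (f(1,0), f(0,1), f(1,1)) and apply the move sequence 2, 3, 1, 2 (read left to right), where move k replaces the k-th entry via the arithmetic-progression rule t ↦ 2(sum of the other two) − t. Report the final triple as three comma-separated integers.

start (4,-5,0) = (f(1,0),f(0,1),f(1,1))
replace slot 2: 2·(4+0) − (-5) = 13 → (4,13,0)
replace slot 3: 2·(4+13) − 0 = 34 → (4,13,34)
replace slot 1: 2·(13+34) − 4 = 90 → (90,13,34)
replace slot 2: 2·(90+34) − 13 = 235 → (90,235,34)

90,235,34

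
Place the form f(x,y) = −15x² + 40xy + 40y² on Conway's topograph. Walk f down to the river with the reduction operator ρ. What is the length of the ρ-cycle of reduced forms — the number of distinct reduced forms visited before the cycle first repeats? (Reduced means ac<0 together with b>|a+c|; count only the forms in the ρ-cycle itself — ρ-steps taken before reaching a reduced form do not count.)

D = 4000, ⌊√D⌋ = 63
river: ρ → (40,40,-15)
river: ρ → (-15,50,25)
river: ρ → (25,50,-15)
river: ρ → (-15,40,40)
ρ-cycle length = 4 (tail of 0 descent steps not counted)

4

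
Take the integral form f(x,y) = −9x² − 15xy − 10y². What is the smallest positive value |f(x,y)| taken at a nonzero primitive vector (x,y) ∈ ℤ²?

translate: b→-3 (≡15 mod 18), so (9,15,10)→(9,-3,4)
flip: (9,-3,4)→(4,3,9)
reduced (well bottom): (4,3,9) with a≤c, −a<b≤a
well minimum |f| = |-4| = 4 (negative-definite)

4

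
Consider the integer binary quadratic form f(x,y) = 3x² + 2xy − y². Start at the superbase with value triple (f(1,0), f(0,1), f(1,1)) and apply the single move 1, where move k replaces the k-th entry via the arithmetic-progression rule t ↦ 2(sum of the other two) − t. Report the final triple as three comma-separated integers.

start (3,-1,4) = (f(1,0),f(0,1),f(1,1))
replace slot 1: 2·((-1)+4) − 3 = 3 → (3,-1,4)

3,-1,4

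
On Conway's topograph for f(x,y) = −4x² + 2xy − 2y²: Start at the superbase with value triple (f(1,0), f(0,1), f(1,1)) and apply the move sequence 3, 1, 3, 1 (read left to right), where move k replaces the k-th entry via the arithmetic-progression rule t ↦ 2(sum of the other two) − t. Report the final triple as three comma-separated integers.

start (-4,-2,-4) = (f(1,0),f(0,1),f(1,1))
replace slot 3: 2·((-4)+(-2)) − (-4) = -8 → (-4,-2,-8)
replace slot 1: 2·((-2)+(-8)) − (-4) = -16 → (-16,-2,-8)
replace slot 3: 2·((-16)+(-2)) − (-8) = -28 → (-16,-2,-28)
replace slot 1: 2·((-2)+(-28)) − (-16) = -44 → (-44,-2,-28)

-44,-2,-28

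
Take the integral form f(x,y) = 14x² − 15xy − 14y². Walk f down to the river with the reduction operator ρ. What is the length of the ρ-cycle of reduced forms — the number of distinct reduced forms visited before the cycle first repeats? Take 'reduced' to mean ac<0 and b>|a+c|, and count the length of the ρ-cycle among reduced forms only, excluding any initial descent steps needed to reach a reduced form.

D = 1009, ⌊√D⌋ = 31
descent: ρ → (-14,15,14)  [lands on river]
river: ρ → (14,13,-15)
river: ρ → (-15,17,12)
river: ρ → (12,31,-1)
river: ρ → (-1,31,12)
river: ρ → (12,17,-15)
river: ρ → (-15,13,14)
river: ρ → (14,15,-14)
river: ρ → (-14,13,15)
river: ρ → (15,17,-12)
river: ρ → (-12,31,1)
river: ρ → (1,31,-12)
river: ρ → (-12,17,15)
river: ρ → (15,13,-14)
ρ-cycle length = 14 (tail of 1 descent step not counted)

14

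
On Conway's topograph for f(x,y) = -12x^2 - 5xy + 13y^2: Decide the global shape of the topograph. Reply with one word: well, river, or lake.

D = b²−4ac = (-5)² − 4·(-12)·13 = 649
D > 0 non-square ⇒ indefinite ⇒ periodic river

river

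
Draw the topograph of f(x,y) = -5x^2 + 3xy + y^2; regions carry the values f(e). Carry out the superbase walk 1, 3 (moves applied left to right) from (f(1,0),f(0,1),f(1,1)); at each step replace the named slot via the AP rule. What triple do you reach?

start (-5,1,-1) = (f(1,0),f(0,1),f(1,1))
replace slot 1: 2·(1+(-1)) − (-5) = 5 → (5,1,-1)
replace slot 3: 2·(5+1) − (-1) = 13 → (5,1,13)

5,1,13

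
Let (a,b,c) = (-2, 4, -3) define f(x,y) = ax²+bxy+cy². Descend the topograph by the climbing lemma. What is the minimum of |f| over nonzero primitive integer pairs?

translate: b→0 (≡-4 mod 4), so (2,-4,3)→(2,0,1)
flip: (2,0,1)→(1,0,2)
reduced (well bottom): (1,0,2) with a≤c, −a<b≤a
well minimum |f| = |-1| = 1 (negative-definite)

1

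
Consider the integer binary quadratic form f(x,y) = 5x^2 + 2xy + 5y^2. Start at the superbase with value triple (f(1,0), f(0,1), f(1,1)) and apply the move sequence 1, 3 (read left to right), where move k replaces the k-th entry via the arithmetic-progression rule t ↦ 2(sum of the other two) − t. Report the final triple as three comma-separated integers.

start (5,5,12) = (f(1,0),f(0,1),f(1,1))
replace slot 1: 2·(5+12) − 5 = 29 → (29,5,12)
replace slot 3: 2·(29+5) − 12 = 56 → (29,5,56)

29,5,56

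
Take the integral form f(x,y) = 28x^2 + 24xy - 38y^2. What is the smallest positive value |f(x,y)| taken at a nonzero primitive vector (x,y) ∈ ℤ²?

river: ρ → (-38,52,14)
river: ρ → (14,60,-22)
river: ρ → (-22,28,46)
river: ρ → (46,64,-4)
river: ρ → (-4,64,46)
river: ρ → (46,28,-22)
river: ρ → (-22,60,14)
river: ρ → (14,52,-38)
river: ρ → (-38,24,28)
river: ρ → (28,32,-34)
river: ρ → (-34,36,26)
river: ρ → (26,68,-2)
river: ρ → (-2,68,26)
river: ρ → (26,36,-34)
river: ρ → (-34,32,28)
river: ρ → (28,24,-38)
closes: descent 0, river 16
min |a| on river = 2

2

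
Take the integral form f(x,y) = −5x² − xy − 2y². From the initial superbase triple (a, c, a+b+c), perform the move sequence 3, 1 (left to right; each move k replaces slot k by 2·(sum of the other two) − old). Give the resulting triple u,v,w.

start (-5,-2,-8) = (f(1,0),f(0,1),f(1,1))
replace slot 3: 2·((-5)+(-2)) − (-8) = -6 → (-5,-2,-6)
replace slot 1: 2·((-2)+(-6)) − (-5) = -11 → (-11,-2,-6)

-11,-2,-6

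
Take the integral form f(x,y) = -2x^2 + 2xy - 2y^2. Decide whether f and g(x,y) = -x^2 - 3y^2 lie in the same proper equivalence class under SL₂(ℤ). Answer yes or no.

D₁ = -12, D₂ = -12
f is negative-definite; reduce −f:
−f: translate: b→2 (≡-2 mod 4), so (2,-2,2)→(2,2,2)
−f: reduced (well bottom): (2,2,2) with a≤c, −a<b≤a
flip sign back: reduced form of f is (-2,-2,-2)
g is negative-definite; reduce −g:
−g: reduced (well bottom): (1,0,3) with a≤c, −a<b≤a
flip sign back: reduced form of g is (-1,0,-3)
reduced forms (-2, -2, -2) vs (-1, 0, -3) ⇒ inequivalent

no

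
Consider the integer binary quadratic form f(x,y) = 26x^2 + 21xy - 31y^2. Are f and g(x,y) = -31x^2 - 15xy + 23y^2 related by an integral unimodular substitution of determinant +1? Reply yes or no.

D₁ = 3665, D₂ = 3077
discriminants differ ⇒ not SL₂(ℤ)-equivalent

no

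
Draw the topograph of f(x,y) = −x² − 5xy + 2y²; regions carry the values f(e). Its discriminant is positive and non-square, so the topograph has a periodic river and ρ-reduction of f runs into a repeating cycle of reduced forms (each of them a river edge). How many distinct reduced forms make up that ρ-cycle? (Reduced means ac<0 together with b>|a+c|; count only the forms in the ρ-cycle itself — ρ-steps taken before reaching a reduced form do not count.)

D = 33, ⌊√D⌋ = 5
descent: ρ → (2,5,-1)  [lands on river]
river: ρ → (-1,5,2)
river: ρ → (2,3,-3)
river: ρ → (-3,3,2)
ρ-cycle length = 4 (tail of 1 descent step not counted)

4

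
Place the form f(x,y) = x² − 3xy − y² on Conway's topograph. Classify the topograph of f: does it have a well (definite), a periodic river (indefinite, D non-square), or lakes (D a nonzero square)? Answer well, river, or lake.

D = b²−4ac = (-3)² − 4·1·(-1) = 13
D > 0 non-square ⇒ indefinite ⇒ periodic river

river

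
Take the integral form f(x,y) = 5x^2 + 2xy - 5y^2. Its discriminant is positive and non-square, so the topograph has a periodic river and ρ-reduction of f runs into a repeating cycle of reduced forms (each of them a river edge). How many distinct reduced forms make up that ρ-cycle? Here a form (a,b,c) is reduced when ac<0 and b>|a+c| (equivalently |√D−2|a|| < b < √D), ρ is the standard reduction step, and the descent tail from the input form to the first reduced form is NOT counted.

D = 104, ⌊√D⌋ = 10
river: ρ → (-5,8,2)
river: ρ → (2,8,-5)
river: ρ → (-5,2,5)
river: ρ → (5,8,-2)
river: ρ → (-2,8,5)
river: ρ → (5,2,-5)
ρ-cycle length = 6 (tail of 0 descent steps not counted)

6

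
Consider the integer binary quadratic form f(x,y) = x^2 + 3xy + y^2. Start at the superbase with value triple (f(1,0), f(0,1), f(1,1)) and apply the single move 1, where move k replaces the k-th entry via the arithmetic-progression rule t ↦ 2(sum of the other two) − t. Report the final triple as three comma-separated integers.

start (1,1,5) = (f(1,0),f(0,1),f(1,1))
replace slot 1: 2·(1+5) − 1 = 11 → (11,1,5)

11,1,5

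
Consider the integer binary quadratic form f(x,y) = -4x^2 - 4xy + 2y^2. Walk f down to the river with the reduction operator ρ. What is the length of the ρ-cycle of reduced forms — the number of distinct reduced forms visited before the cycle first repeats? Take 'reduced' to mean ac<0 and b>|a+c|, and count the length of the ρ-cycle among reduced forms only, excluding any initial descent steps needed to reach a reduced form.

D = 48, ⌊√D⌋ = 6
descent: ρ → (2,4,-4)  [lands on river]
river: ρ → (-4,4,2)
ρ-cycle length = 2 (tail of 1 descent step not counted)

2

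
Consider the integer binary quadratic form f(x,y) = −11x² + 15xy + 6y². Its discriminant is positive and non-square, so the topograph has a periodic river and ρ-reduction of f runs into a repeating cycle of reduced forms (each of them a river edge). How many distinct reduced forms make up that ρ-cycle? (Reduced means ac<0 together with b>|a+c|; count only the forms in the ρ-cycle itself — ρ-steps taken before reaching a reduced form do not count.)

D = 489, ⌊√D⌋ = 22
river: ρ → (6,21,-2)
river: ρ → (-2,19,16)
river: ρ → (16,13,-5)
river: ρ → (-5,17,10)
river: ρ → (10,3,-12)
river: ρ → (-12,21,1)
river: ρ → (1,21,-12)
river: ρ → (-12,3,10)
river: ρ → (10,17,-5)
river: ρ → (-5,13,16)
river: ρ → (16,19,-2)
river: ρ → (-2,21,6)
river: ρ → (6,15,-11)
river: ρ → (-11,7,10)
river: ρ → (10,13,-8)
river: ρ → (-8,19,4)
river: ρ → (4,21,-3)
river: ρ → (-3,21,4)
river: ρ → (4,19,-8)
river: ρ → (-8,13,10)
river: ρ → (10,7,-11)
river: ρ → (-11,15,6)
ρ-cycle length = 22 (tail of 0 descent steps not counted)

22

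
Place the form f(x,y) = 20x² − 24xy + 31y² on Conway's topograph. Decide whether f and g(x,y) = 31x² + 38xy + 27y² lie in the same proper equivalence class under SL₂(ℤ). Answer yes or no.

D₁ = -1904, D₂ = -1904
f: translate: b→16 (≡-24 mod 40), so (20,-24,31)→(20,16,27)
f: reduced (well bottom): (20,16,27) with a≤c, −a<b≤a
g: translate: b→-24 (≡38 mod 62), so (31,38,27)→(31,-24,20)
g: flip: (31,-24,20)→(20,24,31)
g: translate: b→-16 (≡24 mod 40), so (20,24,31)→(20,-16,27)
g: reduced (well bottom): (20,-16,27) with a≤c, −a<b≤a
reduced forms (20, 16, 27) vs (20, -16, 27) ⇒ inequivalent

no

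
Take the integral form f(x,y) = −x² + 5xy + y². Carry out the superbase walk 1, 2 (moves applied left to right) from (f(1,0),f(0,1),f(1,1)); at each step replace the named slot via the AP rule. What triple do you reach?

start (-1,1,5) = (f(1,0),f(0,1),f(1,1))
replace slot 1: 2·(1+5) − (-1) = 13 → (13,1,5)
replace slot 2: 2·(13+5) − 1 = 35 → (13,35,5)

13,35,5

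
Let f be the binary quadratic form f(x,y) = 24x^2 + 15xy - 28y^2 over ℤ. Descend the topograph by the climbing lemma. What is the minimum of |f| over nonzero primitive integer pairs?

river: ρ → (-28,41,11)
river: ρ → (11,47,-16)
river: ρ → (-16,49,8)
river: ρ → (8,47,-22)
river: ρ → (-22,41,14)
river: ρ → (14,43,-19)
river: ρ → (-19,33,24)
river: ρ → (24,15,-28)
closes: descent 0, river 8
min |a| on river = 8

8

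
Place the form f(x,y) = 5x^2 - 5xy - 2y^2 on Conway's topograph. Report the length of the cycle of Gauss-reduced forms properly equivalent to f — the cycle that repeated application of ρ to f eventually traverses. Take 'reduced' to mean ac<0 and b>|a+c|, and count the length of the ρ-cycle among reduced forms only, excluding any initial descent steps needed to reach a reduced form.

D = 65, ⌊√D⌋ = 8
descent: ρ → (-2,5,5)  [lands on river]
river: ρ → (5,5,-2)
river: ρ → (-2,7,2)
river: ρ → (2,5,-5)
river: ρ → (-5,5,2)
river: ρ → (2,7,-2)
ρ-cycle length = 6 (tail of 1 descent step not counted)

6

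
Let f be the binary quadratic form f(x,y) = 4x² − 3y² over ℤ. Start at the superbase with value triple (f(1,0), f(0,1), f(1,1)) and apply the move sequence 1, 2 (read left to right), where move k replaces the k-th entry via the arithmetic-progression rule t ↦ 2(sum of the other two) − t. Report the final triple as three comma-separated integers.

start (4,-3,1) = (f(1,0),f(0,1),f(1,1))
replace slot 1: 2·((-3)+1) − 4 = -8 → (-8,-3,1)
replace slot 2: 2·((-8)+1) − (-3) = -11 → (-8,-11,1)

-8,-11,1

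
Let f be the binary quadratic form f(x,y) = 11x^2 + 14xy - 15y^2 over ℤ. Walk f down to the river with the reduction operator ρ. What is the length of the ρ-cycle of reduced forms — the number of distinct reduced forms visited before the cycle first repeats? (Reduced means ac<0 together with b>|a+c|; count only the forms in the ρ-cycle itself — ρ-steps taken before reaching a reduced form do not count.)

D = 856, ⌊√D⌋ = 29
river: ρ → (-15,16,10)
river: ρ → (10,24,-7)
river: ρ → (-7,18,19)
river: ρ → (19,20,-6)
river: ρ → (-6,28,3)
river: ρ → (3,26,-15)
river: ρ → (-15,4,14)
river: ρ → (14,24,-5)
river: ρ → (-5,26,9)
river: ρ → (9,28,-2)
river: ρ → (-2,28,9)
river: ρ → (9,26,-5)
river: ρ → (-5,24,14)
river: ρ → (14,4,-15)
river: ρ → (-15,26,3)
river: ρ → (3,28,-6)
river: ρ → (-6,20,19)
river: ρ → (19,18,-7)
river: ρ → (-7,24,10)
river: ρ → (10,16,-15)
river: ρ → (-15,14,11)
river: ρ → (11,8,-18)
river: ρ → (-18,28,1)
river: ρ → (1,28,-18)
river: ρ → (-18,8,11)
river: ρ → (11,14,-15)
ρ-cycle length = 26 (tail of 0 descent steps not counted)

26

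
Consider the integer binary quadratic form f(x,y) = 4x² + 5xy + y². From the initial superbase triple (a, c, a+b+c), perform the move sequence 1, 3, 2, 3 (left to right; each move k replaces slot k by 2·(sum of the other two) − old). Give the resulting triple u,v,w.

start (4,1,10) = (f(1,0),f(0,1),f(1,1))
replace slot 1: 2·(1+10) − 4 = 18 → (18,1,10)
replace slot 3: 2·(18+1) − 10 = 28 → (18,1,28)
replace slot 2: 2·(18+28) − 1 = 91 → (18,91,28)
replace slot 3: 2·(18+91) − 28 = 190 → (18,91,190)

18,91,190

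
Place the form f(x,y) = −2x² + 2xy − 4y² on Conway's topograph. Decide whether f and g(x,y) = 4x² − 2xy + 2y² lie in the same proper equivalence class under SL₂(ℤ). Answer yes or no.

D₁ = -28, D₂ = -28
f is negative-definite; reduce −f:
−f: translate: b→2 (≡-2 mod 4), so (2,-2,4)→(2,2,4)
−f: reduced (well bottom): (2,2,4) with a≤c, −a<b≤a
flip sign back: reduced form of f is (-2,-2,-4)
g: flip: (4,-2,2)→(2,2,4)
g: reduced (well bottom): (2,2,4) with a≤c, −a<b≤a
reduced forms (-2, -2, -4) vs (2, 2, 4) ⇒ inequivalent

no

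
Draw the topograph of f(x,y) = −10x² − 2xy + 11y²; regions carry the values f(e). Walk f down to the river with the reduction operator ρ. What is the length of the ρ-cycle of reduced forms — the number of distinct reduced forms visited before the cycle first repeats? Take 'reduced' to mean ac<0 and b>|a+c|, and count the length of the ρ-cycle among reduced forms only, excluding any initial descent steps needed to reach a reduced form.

D = 444, ⌊√D⌋ = 21
descent: ρ → (11,2,-10)  [lands on river]
river: ρ → (-10,18,3)
river: ρ → (3,18,-10)
river: ρ → (-10,2,11)
river: ρ → (11,20,-1)
river: ρ → (-1,20,11)
ρ-cycle length = 6 (tail of 1 descent step not counted)

6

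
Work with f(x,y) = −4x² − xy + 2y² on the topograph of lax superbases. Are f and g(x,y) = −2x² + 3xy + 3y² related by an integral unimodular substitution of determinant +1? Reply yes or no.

D₁ = 33, D₂ = 33
river cycle of f (length 4): (2, 5, -1), (-1, 5, 2), (2, 3, -3), (-3, 3, 2)
river cycle of g (length 4): (3, 3, -2), (-2, 5, 1), (1, 5, -2), (-2, 3, 3)
cycles differ ⇒ inequivalent

no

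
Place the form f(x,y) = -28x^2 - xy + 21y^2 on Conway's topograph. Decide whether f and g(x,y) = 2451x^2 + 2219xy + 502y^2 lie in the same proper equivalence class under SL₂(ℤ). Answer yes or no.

D₁ = 2353, D₂ = 2353
river cycle of f (length 30): (21, 43, -6), (-6, 41, 28), (28, 15, -19), (-19, 23, 24), (24, 25, -18), (-18, 47, 2), (2, 45, -41), (-41, 37, 6), (6, 47, -6), (-6, 37, 41), … (20 more)
river cycle of g (length 30): (21, 43, -6), (-6, 41, 28), (28, 15, -19), (-19, 23, 24), (24, 25, -18), (-18, 47, 2), (2, 45, -41), (-41, 37, 6), (6, 47, -6), (-6, 37, 41), … (20 more)
cycles coincide ⇒ equivalent

yes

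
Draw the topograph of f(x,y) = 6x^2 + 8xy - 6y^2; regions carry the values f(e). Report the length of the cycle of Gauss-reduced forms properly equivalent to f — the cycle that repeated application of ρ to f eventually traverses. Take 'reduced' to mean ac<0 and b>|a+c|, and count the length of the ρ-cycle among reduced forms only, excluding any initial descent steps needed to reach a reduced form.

D = 208, ⌊√D⌋ = 14
river: ρ → (-6,4,8)
river: ρ → (8,12,-2)
river: ρ → (-2,12,8)
river: ρ → (8,4,-6)
river: ρ → (-6,8,6)
river: ρ → (6,4,-8)
river: ρ → (-8,12,2)
river: ρ → (2,12,-8)
river: ρ → (-8,4,6)
river: ρ → (6,8,-6)
ρ-cycle length = 10 (tail of 0 descent steps not counted)

10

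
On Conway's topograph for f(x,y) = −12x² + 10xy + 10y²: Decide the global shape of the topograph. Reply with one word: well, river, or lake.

D = b²−4ac = 10² − 4·(-12)·10 = 580
D > 0 non-square ⇒ indefinite ⇒ periodic river

river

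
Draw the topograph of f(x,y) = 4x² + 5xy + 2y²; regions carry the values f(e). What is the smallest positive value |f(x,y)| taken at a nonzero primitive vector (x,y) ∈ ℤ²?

translate: b→-3 (≡5 mod 8), so (4,5,2)→(4,-3,1)
flip: (4,-3,1)→(1,3,4)
translate: b→1 (≡3 mod 2), so (1,3,4)→(1,1,2)
reduced (well bottom): (1,1,2) with a≤c, −a<b≤a
well minimum = a = 1

1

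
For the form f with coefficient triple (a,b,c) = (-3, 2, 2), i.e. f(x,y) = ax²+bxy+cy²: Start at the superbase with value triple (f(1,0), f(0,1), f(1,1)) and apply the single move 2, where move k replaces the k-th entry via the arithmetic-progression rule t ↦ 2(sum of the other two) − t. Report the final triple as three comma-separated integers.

start (-3,2,1) = (f(1,0),f(0,1),f(1,1))
replace slot 2: 2·((-3)+1) − 2 = -6 → (-3,-6,1)

-3,-6,1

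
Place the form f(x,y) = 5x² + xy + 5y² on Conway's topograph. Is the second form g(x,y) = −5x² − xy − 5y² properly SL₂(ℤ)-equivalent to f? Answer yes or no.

D₁ = -99, D₂ = -99
f: reduced (well bottom): (5,1,5) with a≤c, −a<b≤a
g is negative-definite; reduce −g:
−g: reduced (well bottom): (5,1,5) with a≤c, −a<b≤a
flip sign back: reduced form of g is (-5,-1,-5)
reduced forms (5, 1, 5) vs (-5, -1, -5) ⇒ inequivalent

no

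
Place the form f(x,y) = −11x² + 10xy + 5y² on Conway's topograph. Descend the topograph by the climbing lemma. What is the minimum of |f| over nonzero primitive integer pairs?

river: ρ → (5,10,-11)
river: ρ → (-11,12,4)
river: ρ → (4,12,-11)
river: ρ → (-11,10,5)
closes: descent 0, river 4
min |a| on river = 4

4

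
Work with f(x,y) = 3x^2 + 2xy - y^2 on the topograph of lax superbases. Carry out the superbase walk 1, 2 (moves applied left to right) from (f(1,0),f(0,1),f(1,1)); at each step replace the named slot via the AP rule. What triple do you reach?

start (3,-1,4) = (f(1,0),f(0,1),f(1,1))
replace slot 1: 2·((-1)+4) − 3 = 3 → (3,-1,4)
replace slot 2: 2·(3+4) − (-1) = 15 → (3,15,4)

3,15,4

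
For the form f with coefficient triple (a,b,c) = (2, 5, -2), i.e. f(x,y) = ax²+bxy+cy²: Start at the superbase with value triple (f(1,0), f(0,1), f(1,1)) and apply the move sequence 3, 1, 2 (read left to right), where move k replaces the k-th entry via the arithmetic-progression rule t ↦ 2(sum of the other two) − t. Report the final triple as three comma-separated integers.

start (2,-2,5) = (f(1,0),f(0,1),f(1,1))
replace slot 3: 2·(2+(-2)) − 5 = -5 → (2,-2,-5)
replace slot 1: 2·((-2)+(-5)) − 2 = -16 → (-16,-2,-5)
replace slot 2: 2·((-16)+(-5)) − (-2) = -40 → (-16,-40,-5)

-16,-40,-5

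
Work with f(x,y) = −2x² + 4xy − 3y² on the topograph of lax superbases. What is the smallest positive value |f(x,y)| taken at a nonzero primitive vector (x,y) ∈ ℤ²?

translate: b→0 (≡-4 mod 4), so (2,-4,3)→(2,0,1)
flip: (2,0,1)→(1,0,2)
reduced (well bottom): (1,0,2) with a≤c, −a<b≤a
well minimum |f| = |-1| = 1 (negative-definite)

1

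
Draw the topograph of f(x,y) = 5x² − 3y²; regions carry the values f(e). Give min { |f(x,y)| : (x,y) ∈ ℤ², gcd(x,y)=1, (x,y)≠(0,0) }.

descent: ρ → (-3,6,2)  [lands on river]
river: ρ → (2,6,-3)
closes: descent 1, river 2
min |a| on river = 2

2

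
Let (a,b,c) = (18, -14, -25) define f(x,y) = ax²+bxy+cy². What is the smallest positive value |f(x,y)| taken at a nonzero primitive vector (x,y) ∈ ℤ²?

descent: ρ → (-25,14,18)  [lands on river]
river: ρ → (18,22,-21)
river: ρ → (-21,20,19)
river: ρ → (19,18,-22)
river: ρ → (-22,26,15)
river: ρ → (15,34,-14)
river: ρ → (-14,22,27)
river: ρ → (27,32,-9)
river: ρ → (-9,40,11)
river: ρ → (11,26,-30)
river: ρ → (-30,34,7)
river: ρ → (7,36,-25)
closes: descent 1, river 12
min |a| on river = 7

7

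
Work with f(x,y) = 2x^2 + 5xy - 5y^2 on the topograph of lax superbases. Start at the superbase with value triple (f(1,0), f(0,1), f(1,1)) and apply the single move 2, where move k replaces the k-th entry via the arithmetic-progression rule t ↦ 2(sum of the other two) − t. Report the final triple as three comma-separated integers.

start (2,-5,2) = (f(1,0),f(0,1),f(1,1))
replace slot 2: 2·(2+2) − (-5) = 13 → (2,13,2)

2,13,2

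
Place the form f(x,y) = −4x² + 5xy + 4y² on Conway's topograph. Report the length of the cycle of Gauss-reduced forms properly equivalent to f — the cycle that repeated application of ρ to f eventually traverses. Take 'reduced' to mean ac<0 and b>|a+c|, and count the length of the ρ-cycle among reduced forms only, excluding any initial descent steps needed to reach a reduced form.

D = 89, ⌊√D⌋ = 9
river: ρ → (4,3,-5)
river: ρ → (-5,7,2)
river: ρ → (2,9,-1)
river: ρ → (-1,9,2)
river: ρ → (2,7,-5)
river: ρ → (-5,3,4)
river: ρ → (4,5,-4)
river: ρ → (-4,3,5)
river: ρ → (5,7,-2)
river: ρ → (-2,9,1)
river: ρ → (1,9,-2)
river: ρ → (-2,7,5)
river: ρ → (5,3,-4)
river: ρ → (-4,5,4)
ρ-cycle length = 14 (tail of 0 descent steps not counted)

14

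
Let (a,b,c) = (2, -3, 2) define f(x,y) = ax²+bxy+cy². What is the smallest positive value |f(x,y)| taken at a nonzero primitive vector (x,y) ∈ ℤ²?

translate: b→1 (≡-3 mod 4), so (2,-3,2)→(2,1,1)
flip: (2,1,1)→(1,-1,2)
translate: b→1 (≡-1 mod 2), so (1,-1,2)→(1,1,2)
reduced (well bottom): (1,1,2) with a≤c, −a<b≤a
well minimum = a = 1

1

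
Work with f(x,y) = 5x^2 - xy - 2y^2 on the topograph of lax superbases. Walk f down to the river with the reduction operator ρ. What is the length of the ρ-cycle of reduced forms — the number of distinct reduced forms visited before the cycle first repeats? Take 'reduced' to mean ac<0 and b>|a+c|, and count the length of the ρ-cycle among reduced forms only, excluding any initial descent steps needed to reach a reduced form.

D = 41, ⌊√D⌋ = 6
descent: ρ → (-2,5,2)  [lands on river]
river: ρ → (2,3,-4)
river: ρ → (-4,5,1)
river: ρ → (1,5,-4)
river: ρ → (-4,3,2)
river: ρ → (2,5,-2)
river: ρ → (-2,3,4)
river: ρ → (4,5,-1)
river: ρ → (-1,5,4)
river: ρ → (4,3,-2)
ρ-cycle length = 10 (tail of 1 descent step not counted)

10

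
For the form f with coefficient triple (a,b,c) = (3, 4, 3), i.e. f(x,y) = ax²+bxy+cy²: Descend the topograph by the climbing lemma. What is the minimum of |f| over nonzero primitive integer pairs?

translate: b→-2 (≡4 mod 6), so (3,4,3)→(3,-2,2)
flip: (3,-2,2)→(2,2,3)
reduced (well bottom): (2,2,3) with a≤c, −a<b≤a
well minimum = a = 2

2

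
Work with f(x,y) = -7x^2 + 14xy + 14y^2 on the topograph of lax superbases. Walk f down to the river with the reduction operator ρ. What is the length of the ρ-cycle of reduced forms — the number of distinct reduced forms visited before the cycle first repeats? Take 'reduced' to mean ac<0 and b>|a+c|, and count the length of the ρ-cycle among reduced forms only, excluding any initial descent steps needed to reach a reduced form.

D = 588, ⌊√D⌋ = 24
river: ρ → (14,14,-7)
river: ρ → (-7,14,14)
ρ-cycle length = 2 (tail of 0 descent steps not counted)

2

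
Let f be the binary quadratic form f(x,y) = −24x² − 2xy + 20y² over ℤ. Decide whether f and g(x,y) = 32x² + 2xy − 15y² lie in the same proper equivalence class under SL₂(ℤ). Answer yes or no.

D₁ = 1924, D₂ = 1924
river cycle of f (length 30): (20, 42, -2), (-2, 42, 20), (20, 38, -6), (-6, 34, 32), (32, 30, -8), (-8, 34, 24), (24, 14, -18), (-18, 22, 20), (20, 18, -20), (-20, 22, 18), … (20 more)
river cycle of g (length 30): (-15, 28, 19), (19, 10, -24), (-24, 38, 5), (5, 42, -8), (-8, 38, 15), (15, 22, -24), (-24, 26, 13), (13, 26, -24), (-24, 22, 15), (15, 38, -8), … (20 more)
cycles differ ⇒ inequivalent

no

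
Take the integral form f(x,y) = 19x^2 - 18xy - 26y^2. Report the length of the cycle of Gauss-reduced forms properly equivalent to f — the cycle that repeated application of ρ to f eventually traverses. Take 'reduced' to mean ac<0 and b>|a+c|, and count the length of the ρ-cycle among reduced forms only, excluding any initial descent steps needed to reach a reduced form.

D = 2300, ⌊√D⌋ = 47
descent: ρ → (-26,18,19)  [lands on river]
river: ρ → (19,20,-25)
river: ρ → (-25,30,14)
river: ρ → (14,26,-29)
river: ρ → (-29,32,11)
river: ρ → (11,34,-26)
ρ-cycle length = 6 (tail of 1 descent step not counted)

6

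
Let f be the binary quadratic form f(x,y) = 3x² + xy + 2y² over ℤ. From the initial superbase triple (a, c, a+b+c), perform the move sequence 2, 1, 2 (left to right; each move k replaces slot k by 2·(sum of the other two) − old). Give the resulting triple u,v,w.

start (3,2,6) = (f(1,0),f(0,1),f(1,1))
replace slot 2: 2·(3+6) − 2 = 16 → (3,16,6)
replace slot 1: 2·(16+6) − 3 = 41 → (41,16,6)
replace slot 2: 2·(41+6) − 16 = 78 → (41,78,6)

41,78,6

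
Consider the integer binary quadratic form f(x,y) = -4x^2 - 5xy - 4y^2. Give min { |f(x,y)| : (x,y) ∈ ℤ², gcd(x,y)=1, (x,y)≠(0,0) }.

translate: b→-3 (≡5 mod 8), so (4,5,4)→(4,-3,3)
flip: (4,-3,3)→(3,3,4)
reduced (well bottom): (3,3,4) with a≤c, −a<b≤a
well minimum |f| = |-3| = 3 (negative-definite)

3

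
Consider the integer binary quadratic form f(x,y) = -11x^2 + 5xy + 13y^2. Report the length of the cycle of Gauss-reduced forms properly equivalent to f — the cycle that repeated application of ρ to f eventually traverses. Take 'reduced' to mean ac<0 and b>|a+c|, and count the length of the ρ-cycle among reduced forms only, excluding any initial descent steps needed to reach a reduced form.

D = 597, ⌊√D⌋ = 24
river: ρ → (13,21,-3)
river: ρ → (-3,21,13)
river: ρ → (13,5,-11)
river: ρ → (-11,17,7)
river: ρ → (7,11,-17)
river: ρ → (-17,23,1)
river: ρ → (1,23,-17)
river: ρ → (-17,11,7)
river: ρ → (7,17,-11)
river: ρ → (-11,5,13)
ρ-cycle length = 10 (tail of 0 descent steps not counted)

10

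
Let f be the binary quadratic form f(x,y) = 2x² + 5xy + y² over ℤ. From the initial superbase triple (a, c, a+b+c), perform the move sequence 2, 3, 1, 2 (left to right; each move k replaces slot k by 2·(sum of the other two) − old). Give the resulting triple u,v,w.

start (2,1,8) = (f(1,0),f(0,1),f(1,1))
replace slot 2: 2·(2+8) − 1 = 19 → (2,19,8)
replace slot 3: 2·(2+19) − 8 = 34 → (2,19,34)
replace slot 1: 2·(19+34) − 2 = 104 → (104,19,34)
replace slot 2: 2·(104+34) − 19 = 257 → (104,257,34)

104,257,34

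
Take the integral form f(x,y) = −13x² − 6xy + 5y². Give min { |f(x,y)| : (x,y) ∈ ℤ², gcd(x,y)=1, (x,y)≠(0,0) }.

descent: ρ → (5,16,-2)  [lands on river]
river: ρ → (-2,16,5)
river: ρ → (5,14,-5)
river: ρ → (-5,16,2)
river: ρ → (2,16,-5)
river: ρ → (-5,14,5)
closes: descent 1, river 6
min |a| on river = 2

2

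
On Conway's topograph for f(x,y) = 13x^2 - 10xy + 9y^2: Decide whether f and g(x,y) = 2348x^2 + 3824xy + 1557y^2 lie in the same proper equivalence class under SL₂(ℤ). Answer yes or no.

D₁ = -368, D₂ = -368
f: flip: (13,-10,9)→(9,10,13)
f: translate: b→-8 (≡10 mod 18), so (9,10,13)→(9,-8,12)
f: reduced (well bottom): (9,-8,12) with a≤c, −a<b≤a
g: translate: b→-872 (≡3824 mod 4696), so (2348,3824,1557)→(2348,-872,81)
g: flip: (2348,-872,81)→(81,872,2348)
g: translate: b→62 (≡872 mod 162), so (81,872,2348)→(81,62,13)
g: flip: (81,62,13)→(13,-62,81)
g: translate: b→-10 (≡-62 mod 26), so (13,-62,81)→(13,-10,9)
g: flip: (13,-10,9)→(9,10,13)
g: translate: b→-8 (≡10 mod 18), so (9,10,13)→(9,-8,12)
g: reduced (well bottom): (9,-8,12) with a≤c, −a<b≤a
reduced forms (9, -8, 12) vs (9, -8, 12) ⇒ equivalent

yes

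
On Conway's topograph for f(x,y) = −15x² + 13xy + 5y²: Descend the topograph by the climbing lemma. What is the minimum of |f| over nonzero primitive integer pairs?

river: ρ → (5,17,-9)
river: ρ → (-9,19,3)
river: ρ → (3,17,-15)
river: ρ → (-15,13,5)
closes: descent 0, river 4
min |a| on river = 3

3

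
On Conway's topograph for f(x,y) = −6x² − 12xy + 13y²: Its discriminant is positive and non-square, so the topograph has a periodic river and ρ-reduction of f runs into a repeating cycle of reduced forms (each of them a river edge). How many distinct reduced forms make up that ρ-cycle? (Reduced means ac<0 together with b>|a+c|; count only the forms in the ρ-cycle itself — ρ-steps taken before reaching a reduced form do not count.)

D = 456, ⌊√D⌋ = 21
descent: ρ → (13,12,-6)  [lands on river]
river: ρ → (-6,12,13)
river: ρ → (13,14,-5)
river: ρ → (-5,16,10)
river: ρ → (10,4,-11)
river: ρ → (-11,18,3)
river: ρ → (3,18,-11)
river: ρ → (-11,4,10)
river: ρ → (10,16,-5)
river: ρ → (-5,14,13)
ρ-cycle length = 10 (tail of 1 descent step not counted)

10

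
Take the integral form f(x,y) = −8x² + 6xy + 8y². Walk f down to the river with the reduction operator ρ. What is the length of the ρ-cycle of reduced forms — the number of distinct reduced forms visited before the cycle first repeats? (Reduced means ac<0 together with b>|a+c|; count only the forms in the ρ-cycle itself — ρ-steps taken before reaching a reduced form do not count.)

D = 292, ⌊√D⌋ = 17
river: ρ → (8,10,-6)
river: ρ → (-6,14,4)
river: ρ → (4,10,-12)
river: ρ → (-12,14,2)
river: ρ → (2,14,-12)
river: ρ → (-12,10,4)
river: ρ → (4,14,-6)
river: ρ → (-6,10,8)
river: ρ → (8,6,-8)
river: ρ → (-8,10,6)
river: ρ → (6,14,-4)
river: ρ → (-4,10,12)
river: ρ → (12,14,-2)
river: ρ → (-2,14,12)
river: ρ → (12,10,-4)
river: ρ → (-4,14,6)
river: ρ → (6,10,-8)
river: ρ → (-8,6,8)
ρ-cycle length = 18 (tail of 0 descent steps not counted)

18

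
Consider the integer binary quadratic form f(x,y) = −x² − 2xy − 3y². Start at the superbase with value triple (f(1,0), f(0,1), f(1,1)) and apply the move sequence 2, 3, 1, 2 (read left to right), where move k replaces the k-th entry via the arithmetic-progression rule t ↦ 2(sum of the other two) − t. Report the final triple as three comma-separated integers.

start (-1,-3,-6) = (f(1,0),f(0,1),f(1,1))
replace slot 2: 2·((-1)+(-6)) − (-3) = -11 → (-1,-11,-6)
replace slot 3: 2·((-1)+(-11)) − (-6) = -18 → (-1,-11,-18)
replace slot 1: 2·((-11)+(-18)) − (-1) = -57 → (-57,-11,-18)
replace slot 2: 2·((-57)+(-18)) − (-11) = -139 → (-57,-139,-18)

-57,-139,-18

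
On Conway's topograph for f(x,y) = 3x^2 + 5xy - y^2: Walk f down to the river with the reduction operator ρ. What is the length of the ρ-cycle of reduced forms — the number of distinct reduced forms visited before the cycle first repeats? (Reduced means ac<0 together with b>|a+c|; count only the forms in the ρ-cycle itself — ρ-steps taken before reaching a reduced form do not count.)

D = 37, ⌊√D⌋ = 6
river: ρ → (-1,5,3)
river: ρ → (3,1,-3)
river: ρ → (-3,5,1)
river: ρ → (1,5,-3)
river: ρ → (-3,1,3)
river: ρ → (3,5,-1)
ρ-cycle length = 6 (tail of 0 descent steps not counted)

6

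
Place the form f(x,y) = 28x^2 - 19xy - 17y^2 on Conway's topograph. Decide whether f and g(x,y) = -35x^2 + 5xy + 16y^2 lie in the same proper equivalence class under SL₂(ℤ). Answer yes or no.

D₁ = 2265, D₂ = 2265
river cycle of f (length 22): (-17, 19, 28), (28, 37, -8), (-8, 43, 13), (13, 35, -20), (-20, 45, 3), (3, 45, -20), (-20, 35, 13), (13, 43, -8), (-8, 37, 28), (28, 19, -17), … (12 more)
river cycle of g (length 26): (16, 27, -24), (-24, 21, 19), (19, 17, -26), (-26, 35, 10), (10, 45, -6), (-6, 39, 31), (31, 23, -14), (-14, 33, 21), (21, 9, -26), (-26, 43, 4), … (16 more)
cycles differ ⇒ inequivalent

no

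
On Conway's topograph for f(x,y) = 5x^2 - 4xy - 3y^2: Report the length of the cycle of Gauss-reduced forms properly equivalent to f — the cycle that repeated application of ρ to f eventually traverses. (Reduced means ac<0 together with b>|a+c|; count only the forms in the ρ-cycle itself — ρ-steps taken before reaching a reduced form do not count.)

D = 76, ⌊√D⌋ = 8
descent: ρ → (-3,4,5)  [lands on river]
river: ρ → (5,6,-2)
river: ρ → (-2,6,5)
river: ρ → (5,4,-3)
river: ρ → (-3,8,1)
river: ρ → (1,8,-3)
ρ-cycle length = 6 (tail of 1 descent step not counted)

6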